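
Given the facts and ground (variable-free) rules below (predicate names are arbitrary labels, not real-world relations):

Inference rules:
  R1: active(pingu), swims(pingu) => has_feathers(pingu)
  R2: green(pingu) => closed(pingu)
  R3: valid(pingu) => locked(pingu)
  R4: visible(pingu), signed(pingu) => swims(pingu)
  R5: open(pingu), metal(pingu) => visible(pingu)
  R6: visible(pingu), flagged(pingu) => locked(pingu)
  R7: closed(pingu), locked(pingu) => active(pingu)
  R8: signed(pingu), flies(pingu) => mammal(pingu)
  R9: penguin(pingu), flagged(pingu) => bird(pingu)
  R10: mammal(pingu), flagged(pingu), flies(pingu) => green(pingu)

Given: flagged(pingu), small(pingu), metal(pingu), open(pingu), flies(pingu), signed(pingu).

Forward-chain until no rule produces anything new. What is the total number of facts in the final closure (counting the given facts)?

Round 1 fires R5, R8, giving visible(pingu), mammal(pingu).
Round 2 fires R4, R6, R10, giving swims(pingu), locked(pingu), green(pingu).
Round 3 fires R2, giving closed(pingu).
Round 4 fires R7, giving active(pingu).
Round 5 fires R1, giving has_feathers(pingu).
Closure: {active(pingu), closed(pingu), flagged(pingu), flies(pingu), green(pingu), has_feathers(pingu), locked(pingu), mammal(pingu), metal(pingu), open(pingu), signed(pingu), small(pingu), swims(pingu), visible(pingu)} — 14 facts.

14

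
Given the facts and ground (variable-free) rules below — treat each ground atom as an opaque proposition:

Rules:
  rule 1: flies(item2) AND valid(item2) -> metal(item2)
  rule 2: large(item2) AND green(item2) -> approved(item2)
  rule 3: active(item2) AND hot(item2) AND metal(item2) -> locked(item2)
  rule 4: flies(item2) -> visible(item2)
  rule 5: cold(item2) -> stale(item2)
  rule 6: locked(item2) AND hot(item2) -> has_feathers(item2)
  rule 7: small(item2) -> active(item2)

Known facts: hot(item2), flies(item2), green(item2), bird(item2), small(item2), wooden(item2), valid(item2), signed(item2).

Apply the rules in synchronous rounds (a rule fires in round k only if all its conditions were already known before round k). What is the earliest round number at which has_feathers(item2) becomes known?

3

Round 1 — rule 1, rule 4, rule 7, derive metal(item2), visible(item2), active(item2).
Round 2 — rule 3, derive locked(item2).
Round 3 — rule 6, derive has_feathers(item2).
has_feathers(item2) first appears in round 3.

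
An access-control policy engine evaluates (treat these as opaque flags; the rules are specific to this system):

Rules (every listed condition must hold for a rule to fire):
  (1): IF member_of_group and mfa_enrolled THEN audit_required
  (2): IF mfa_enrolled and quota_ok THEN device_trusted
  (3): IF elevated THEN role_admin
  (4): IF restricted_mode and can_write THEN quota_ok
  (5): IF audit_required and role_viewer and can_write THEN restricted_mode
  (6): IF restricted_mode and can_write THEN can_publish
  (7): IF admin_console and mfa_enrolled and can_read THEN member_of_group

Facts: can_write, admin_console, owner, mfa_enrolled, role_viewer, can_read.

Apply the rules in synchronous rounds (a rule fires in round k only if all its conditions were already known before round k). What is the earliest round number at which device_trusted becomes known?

5

Round 1: (7) [IF admin_console and mfa_enrolled and can_read THEN member_of_group]. Adds member_of_group.
Round 2: (1) [IF member_of_group and mfa_enrolled THEN audit_required]. Adds audit_required.
Round 3: (5) [IF audit_required and role_viewer and can_write THEN restricted_mode]. Adds restricted_mode.
Round 4: (4) [IF restricted_mode and can_write THEN quota_ok]; (6) [IF restricted_mode and can_write THEN can_publish]. Adds quota_ok, can_publish.
Round 5: (2) [IF mfa_enrolled and quota_ok THEN device_trusted]. Adds device_trusted.
device_trusted first appears in round 5.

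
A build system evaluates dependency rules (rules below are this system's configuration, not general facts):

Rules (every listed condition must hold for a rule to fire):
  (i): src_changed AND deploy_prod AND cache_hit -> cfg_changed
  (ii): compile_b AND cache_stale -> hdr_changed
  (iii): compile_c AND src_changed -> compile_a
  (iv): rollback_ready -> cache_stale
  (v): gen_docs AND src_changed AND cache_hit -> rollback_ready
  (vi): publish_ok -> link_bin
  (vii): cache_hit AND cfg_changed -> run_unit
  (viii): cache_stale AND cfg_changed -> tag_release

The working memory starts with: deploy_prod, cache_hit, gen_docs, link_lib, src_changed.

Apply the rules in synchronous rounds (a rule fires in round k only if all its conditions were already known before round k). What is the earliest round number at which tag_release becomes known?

3

Round 1 fires (i), (v), giving cfg_changed, rollback_ready.
Round 2 fires (iv), (vii), giving cache_stale, run_unit.
Round 3 fires (viii), giving tag_release.
tag_release first appears in round 3.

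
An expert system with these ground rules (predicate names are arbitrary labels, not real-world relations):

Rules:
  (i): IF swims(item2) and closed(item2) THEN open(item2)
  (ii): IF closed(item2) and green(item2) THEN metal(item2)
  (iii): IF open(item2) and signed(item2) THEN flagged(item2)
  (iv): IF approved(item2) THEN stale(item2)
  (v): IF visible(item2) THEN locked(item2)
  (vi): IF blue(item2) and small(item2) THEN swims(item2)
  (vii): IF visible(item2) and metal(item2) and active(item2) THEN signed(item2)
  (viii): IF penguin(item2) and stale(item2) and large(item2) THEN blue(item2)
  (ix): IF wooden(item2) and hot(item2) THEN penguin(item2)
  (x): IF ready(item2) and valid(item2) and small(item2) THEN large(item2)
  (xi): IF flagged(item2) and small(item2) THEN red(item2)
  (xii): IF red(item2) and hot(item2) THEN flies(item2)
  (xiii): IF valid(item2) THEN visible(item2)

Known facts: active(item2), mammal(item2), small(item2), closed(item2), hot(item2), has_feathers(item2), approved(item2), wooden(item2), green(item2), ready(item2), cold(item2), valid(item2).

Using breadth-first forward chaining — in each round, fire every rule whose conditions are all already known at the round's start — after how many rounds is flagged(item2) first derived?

Round 1: (ii) [IF closed(item2) and green(item2) THEN metal(item2)]; (iv) [IF approved(item2) THEN stale(item2)]; (ix) [IF wooden(item2) and hot(item2) THEN penguin(item2)]; (x) [IF ready(item2) and valid(item2) and small(item2) THEN large(item2)]; (xiii) [IF valid(item2) THEN visible(item2)]. Adds metal(item2), stale(item2), penguin(item2), large(item2), visible(item2).
Round 2: (v) [IF visible(item2) THEN locked(item2)]; (vii) [IF visible(item2) and metal(item2) and active(item2) THEN signed(item2)]; (viii) [IF penguin(item2) and stale(item2) and large(item2) THEN blue(item2)]. Adds locked(item2), signed(item2), blue(item2).
Round 3: (vi) [IF blue(item2) and small(item2) THEN swims(item2)]. Adds swims(item2).
Round 4: (i) [IF swims(item2) and closed(item2) THEN open(item2)]. Adds open(item2).
Round 5: (iii) [IF open(item2) and signed(item2) THEN flagged(item2)]. Adds flagged(item2).
flagged(item2) first appears in round 5.

5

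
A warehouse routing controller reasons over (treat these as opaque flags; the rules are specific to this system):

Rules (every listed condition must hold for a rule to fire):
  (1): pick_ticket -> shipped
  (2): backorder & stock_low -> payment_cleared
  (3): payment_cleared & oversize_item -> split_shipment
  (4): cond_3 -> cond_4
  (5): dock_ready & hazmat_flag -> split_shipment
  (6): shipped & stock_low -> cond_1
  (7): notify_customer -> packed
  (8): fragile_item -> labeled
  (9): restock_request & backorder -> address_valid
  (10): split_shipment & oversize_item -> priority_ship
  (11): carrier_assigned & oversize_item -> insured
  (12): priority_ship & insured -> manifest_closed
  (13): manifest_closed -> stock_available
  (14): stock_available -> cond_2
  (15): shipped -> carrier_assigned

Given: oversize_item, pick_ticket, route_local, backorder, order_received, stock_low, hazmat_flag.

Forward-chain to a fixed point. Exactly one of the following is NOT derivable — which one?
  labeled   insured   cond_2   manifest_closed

labeled

Round 1 fires (1), (2), giving shipped, payment_cleared.
Round 2 fires (3), (6), (15), giving split_shipment, cond_1, carrier_assigned.
Round 3 fires (10), (11), giving priority_ship, insured.
Round 4 fires (12), giving manifest_closed.
Round 5 fires (13), giving stock_available.
Round 6 fires (14), giving cond_2.
Derived: manifest_closed (round 4), cond_2 (round 6), insured (round 3). labeled never appears in any round.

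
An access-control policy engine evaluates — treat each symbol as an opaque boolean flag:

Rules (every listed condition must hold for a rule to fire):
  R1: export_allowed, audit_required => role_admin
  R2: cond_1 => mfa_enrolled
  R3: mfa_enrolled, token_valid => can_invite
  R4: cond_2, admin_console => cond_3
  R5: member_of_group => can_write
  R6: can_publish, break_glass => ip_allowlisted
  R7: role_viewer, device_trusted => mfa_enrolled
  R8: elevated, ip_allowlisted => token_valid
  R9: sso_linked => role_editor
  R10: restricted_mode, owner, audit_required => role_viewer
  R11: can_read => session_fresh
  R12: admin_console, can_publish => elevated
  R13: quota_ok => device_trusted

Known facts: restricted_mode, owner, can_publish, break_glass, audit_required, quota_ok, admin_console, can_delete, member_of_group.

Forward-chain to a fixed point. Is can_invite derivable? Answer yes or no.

Round 1 — R5, R6, R10, R12, R13, derive can_write, ip_allowlisted, role_viewer, elevated, device_trusted.
Round 2 — R7, R8, derive mfa_enrolled, token_valid.
Round 3 — R3, derive can_invite.
can_invite appears in round 3, so it is derivable.

yes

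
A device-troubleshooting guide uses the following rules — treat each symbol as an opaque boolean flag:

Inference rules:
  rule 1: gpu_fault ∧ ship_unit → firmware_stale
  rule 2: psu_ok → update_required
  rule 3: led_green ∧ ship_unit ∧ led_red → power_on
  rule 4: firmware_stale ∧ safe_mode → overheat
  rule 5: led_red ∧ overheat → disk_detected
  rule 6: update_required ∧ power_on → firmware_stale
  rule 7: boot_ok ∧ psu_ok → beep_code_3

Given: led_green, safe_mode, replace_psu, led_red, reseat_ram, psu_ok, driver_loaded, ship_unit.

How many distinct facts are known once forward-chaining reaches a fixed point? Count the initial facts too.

13

Round 1: rule 2 [psu_ok → update_required]; rule 3 [led_green ∧ ship_unit ∧ led_red → power_on]. New: update_required, power_on.
Round 2: rule 6 [update_required ∧ power_on → firmware_stale]. New: firmware_stale.
Round 3: rule 4 [firmware_stale ∧ safe_mode → overheat]. New: overheat.
Round 4: rule 5 [led_red ∧ overheat → disk_detected]. New: disk_detected.
Closure: {disk_detected, driver_loaded, firmware_stale, led_green, led_red, overheat, power_on, psu_ok, replace_psu, reseat_ram, safe_mode, ship_unit, update_required} — 13 facts.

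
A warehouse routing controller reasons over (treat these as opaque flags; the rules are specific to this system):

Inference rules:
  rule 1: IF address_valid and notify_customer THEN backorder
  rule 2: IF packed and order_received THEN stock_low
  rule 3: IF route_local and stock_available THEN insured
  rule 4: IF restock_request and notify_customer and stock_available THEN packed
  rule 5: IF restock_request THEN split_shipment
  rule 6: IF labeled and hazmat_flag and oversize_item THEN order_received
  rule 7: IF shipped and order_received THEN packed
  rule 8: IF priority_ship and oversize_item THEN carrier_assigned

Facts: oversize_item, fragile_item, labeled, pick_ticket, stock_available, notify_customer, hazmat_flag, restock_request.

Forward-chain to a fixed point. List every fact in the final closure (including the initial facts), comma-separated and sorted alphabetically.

Round 1: rule 4 [IF restock_request and notify_customer and stock_available THEN packed]; rule 5 [IF restock_request THEN split_shipment]; rule 6 [IF labeled and hazmat_flag and oversize_item THEN order_received]. New: packed, split_shipment, order_received.
Round 2: rule 2 [IF packed and order_received THEN stock_low]. New: stock_low.

fragile_item, hazmat_flag, labeled, notify_customer, order_received, oversize_item, packed, pick_ticket, restock_request, split_shipment, stock_available, stock_low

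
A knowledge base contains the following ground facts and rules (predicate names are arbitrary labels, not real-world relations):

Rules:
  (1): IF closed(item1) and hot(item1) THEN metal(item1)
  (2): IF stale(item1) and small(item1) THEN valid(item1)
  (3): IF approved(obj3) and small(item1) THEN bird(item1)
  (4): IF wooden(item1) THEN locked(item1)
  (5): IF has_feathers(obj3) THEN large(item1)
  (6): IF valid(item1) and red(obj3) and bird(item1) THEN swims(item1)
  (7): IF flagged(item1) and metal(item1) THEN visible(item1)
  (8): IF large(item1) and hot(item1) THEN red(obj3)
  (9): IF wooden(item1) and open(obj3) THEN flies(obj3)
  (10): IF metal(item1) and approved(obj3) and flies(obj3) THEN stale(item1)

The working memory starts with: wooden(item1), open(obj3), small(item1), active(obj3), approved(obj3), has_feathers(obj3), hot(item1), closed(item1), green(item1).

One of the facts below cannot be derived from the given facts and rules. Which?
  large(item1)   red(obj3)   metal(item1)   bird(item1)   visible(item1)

visible(item1)

Round 1 fires (1), (3), (4), (5), (9), giving metal(item1), bird(item1), locked(item1), large(item1), flies(obj3).
Round 2 fires (8), (10), giving red(obj3), stale(item1).
Round 3 fires (2), giving valid(item1).
Round 4 fires (6), giving swims(item1).
Derived: red(obj3) (round 2), metal(item1) (round 1), large(item1) (round 1), bird(item1) (round 1). visible(item1) never appears in any round.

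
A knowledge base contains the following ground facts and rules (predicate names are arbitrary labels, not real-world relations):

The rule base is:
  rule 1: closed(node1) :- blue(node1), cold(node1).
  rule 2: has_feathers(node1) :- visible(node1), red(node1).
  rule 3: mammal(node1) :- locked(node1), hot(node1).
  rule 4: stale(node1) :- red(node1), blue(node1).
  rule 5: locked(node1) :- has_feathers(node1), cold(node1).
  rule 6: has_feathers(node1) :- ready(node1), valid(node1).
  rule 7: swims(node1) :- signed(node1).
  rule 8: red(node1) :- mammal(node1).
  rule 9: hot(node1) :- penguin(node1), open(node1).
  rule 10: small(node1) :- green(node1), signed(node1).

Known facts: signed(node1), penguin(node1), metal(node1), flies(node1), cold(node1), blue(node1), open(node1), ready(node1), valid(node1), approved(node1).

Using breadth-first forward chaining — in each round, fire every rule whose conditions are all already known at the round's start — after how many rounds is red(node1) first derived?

Round 1: rule 1 [closed(node1) :- blue(node1), cold(node1).]; rule 6 [has_feathers(node1) :- ready(node1), valid(node1).]; rule 7 [swims(node1) :- signed(node1).]; rule 9 [hot(node1) :- penguin(node1), open(node1).]. New: closed(node1), has_feathers(node1), swims(node1), hot(node1).
Round 2: rule 5 [locked(node1) :- has_feathers(node1), cold(node1).]. New: locked(node1).
Round 3: rule 3 [mammal(node1) :- locked(node1), hot(node1).]. New: mammal(node1).
Round 4: rule 8 [red(node1) :- mammal(node1).]. New: red(node1).
red(node1) first appears in round 4.

4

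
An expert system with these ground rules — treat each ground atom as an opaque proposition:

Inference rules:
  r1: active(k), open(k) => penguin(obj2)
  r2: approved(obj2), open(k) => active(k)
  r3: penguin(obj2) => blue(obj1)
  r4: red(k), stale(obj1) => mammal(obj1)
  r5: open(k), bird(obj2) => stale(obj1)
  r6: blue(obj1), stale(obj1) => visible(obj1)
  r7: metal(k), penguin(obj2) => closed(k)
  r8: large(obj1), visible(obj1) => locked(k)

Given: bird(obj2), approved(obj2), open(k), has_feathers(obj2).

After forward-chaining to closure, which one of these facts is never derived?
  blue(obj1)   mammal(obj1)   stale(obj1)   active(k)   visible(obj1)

Round 1 — r2, r5, derive active(k), stale(obj1).
Round 2 — r1, derive penguin(obj2).
Round 3 — r3, derive blue(obj1).
Round 4 — r6, derive visible(obj1).
Derived: blue(obj1) (round 3), active(k) (round 1), visible(obj1) (round 4), stale(obj1) (round 1). mammal(obj1) never appears in any round.

mammal(obj1)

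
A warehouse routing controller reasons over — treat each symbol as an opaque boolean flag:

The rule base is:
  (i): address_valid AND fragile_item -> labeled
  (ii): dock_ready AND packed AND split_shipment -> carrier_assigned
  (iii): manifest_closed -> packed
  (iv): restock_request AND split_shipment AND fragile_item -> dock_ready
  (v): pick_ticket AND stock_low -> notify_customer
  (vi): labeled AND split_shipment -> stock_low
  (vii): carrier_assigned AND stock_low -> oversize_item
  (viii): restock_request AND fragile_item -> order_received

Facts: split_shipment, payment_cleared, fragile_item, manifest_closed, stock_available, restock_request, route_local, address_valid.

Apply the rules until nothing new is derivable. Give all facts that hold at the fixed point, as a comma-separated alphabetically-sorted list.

address_valid, carrier_assigned, dock_ready, fragile_item, labeled, manifest_closed, order_received, oversize_item, packed, payment_cleared, restock_request, route_local, split_shipment, stock_available, stock_low

Round 1: (i) [address_valid AND fragile_item -> labeled]; (iii) [manifest_closed -> packed]; (iv) [restock_request AND split_shipment AND fragile_item -> dock_ready]; (viii) [restock_request AND fragile_item -> order_received]. Adds labeled, packed, dock_ready, order_received.
Round 2: (ii) [dock_ready AND packed AND split_shipment -> carrier_assigned]; (vi) [labeled AND split_shipment -> stock_low]. Adds carrier_assigned, stock_low.
Round 3: (vii) [carrier_assigned AND stock_low -> oversize_item]. Adds oversize_item.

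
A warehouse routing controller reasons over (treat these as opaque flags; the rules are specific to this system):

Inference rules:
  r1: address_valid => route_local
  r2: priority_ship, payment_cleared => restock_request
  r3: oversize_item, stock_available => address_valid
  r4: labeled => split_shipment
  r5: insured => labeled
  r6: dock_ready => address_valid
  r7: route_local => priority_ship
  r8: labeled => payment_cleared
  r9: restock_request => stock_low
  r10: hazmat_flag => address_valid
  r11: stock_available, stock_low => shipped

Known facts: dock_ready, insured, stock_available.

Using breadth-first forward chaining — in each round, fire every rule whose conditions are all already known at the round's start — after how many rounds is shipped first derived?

[1] r5 [insured => labeled]; r6 [dock_ready => address_valid]. ⇒ new: labeled, address_valid.
[2] r1 [address_valid => route_local]; r4 [labeled => split_shipment]; r8 [labeled => payment_cleared]. ⇒ new: route_local, split_shipment, payment_cleared.
[3] r7 [route_local => priority_ship]. ⇒ new: priority_ship.
[4] r2 [priority_ship, payment_cleared => restock_request]. ⇒ new: restock_request.
[5] r9 [restock_request => stock_low]. ⇒ new: stock_low.
[6] r11 [stock_available, stock_low => shipped]. ⇒ new: shipped.
shipped first appears in round 6.

6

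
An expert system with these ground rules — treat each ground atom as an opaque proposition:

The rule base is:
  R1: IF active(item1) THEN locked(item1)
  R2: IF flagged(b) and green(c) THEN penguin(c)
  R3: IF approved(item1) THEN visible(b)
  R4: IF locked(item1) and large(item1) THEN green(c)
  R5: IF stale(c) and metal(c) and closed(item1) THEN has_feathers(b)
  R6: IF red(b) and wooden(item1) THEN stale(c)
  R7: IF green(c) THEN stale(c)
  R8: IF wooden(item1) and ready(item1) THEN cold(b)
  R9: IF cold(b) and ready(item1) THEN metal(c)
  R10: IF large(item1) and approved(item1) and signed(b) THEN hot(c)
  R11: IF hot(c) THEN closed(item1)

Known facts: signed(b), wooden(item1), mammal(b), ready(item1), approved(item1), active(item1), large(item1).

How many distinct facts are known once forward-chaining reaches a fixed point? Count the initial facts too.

Round 1 fires R1, R3, R8, R10, giving locked(item1), visible(b), cold(b), hot(c).
Round 2 fires R4, R9, R11, giving green(c), metal(c), closed(item1).
Round 3 fires R7, giving stale(c).
Round 4 fires R5, giving has_feathers(b).
Closure: {active(item1), approved(item1), closed(item1), cold(b), green(c), has_feathers(b), hot(c), large(item1), locked(item1), mammal(b), metal(c), ready(item1), signed(b), stale(c), visible(b), wooden(item1)} — 16 facts.

16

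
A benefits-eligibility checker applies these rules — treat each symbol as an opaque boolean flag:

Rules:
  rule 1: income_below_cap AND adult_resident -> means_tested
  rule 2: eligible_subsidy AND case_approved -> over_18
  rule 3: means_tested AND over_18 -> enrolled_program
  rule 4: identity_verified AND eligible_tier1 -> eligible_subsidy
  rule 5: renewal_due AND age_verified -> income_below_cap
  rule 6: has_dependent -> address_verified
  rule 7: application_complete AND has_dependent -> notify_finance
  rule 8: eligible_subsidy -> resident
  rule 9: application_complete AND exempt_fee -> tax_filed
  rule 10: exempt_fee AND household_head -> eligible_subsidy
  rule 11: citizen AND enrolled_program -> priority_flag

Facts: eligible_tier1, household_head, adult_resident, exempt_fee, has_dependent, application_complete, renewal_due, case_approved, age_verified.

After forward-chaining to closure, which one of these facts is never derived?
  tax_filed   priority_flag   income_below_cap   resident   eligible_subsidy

priority_flag

Round 1: rule 5 [renewal_due AND age_verified -> income_below_cap]; rule 6 [has_dependent -> address_verified]; rule 7 [application_complete AND has_dependent -> notify_finance]; rule 9 [application_complete AND exempt_fee -> tax_filed]; rule 10 [exempt_fee AND household_head -> eligible_subsidy]. New: income_below_cap, address_verified, notify_finance, tax_filed, eligible_subsidy.
Round 2: rule 1 [income_below_cap AND adult_resident -> means_tested]; rule 2 [eligible_subsidy AND case_approved -> over_18]; rule 8 [eligible_subsidy -> resident]. New: means_tested, over_18, resident.
Round 3: rule 3 [means_tested AND over_18 -> enrolled_program]. New: enrolled_program.
Derived: income_below_cap (round 1), tax_filed (round 1), eligible_subsidy (round 1), resident (round 2). priority_flag never appears in any round.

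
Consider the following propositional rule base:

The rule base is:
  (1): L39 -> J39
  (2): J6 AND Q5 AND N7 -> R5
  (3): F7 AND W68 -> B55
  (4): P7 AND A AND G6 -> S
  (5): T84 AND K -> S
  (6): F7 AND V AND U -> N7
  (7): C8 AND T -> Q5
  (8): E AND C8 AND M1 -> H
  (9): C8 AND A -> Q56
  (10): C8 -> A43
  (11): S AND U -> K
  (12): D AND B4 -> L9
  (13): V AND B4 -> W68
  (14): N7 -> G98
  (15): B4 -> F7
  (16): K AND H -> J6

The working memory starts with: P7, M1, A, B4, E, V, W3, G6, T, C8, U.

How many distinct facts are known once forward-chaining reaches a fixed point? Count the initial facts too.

24

Round 1: (4) [P7 AND A AND G6 -> S]; (7) [C8 AND T -> Q5]; (8) [E AND C8 AND M1 -> H]; (9) [C8 AND A -> Q56]; (10) [C8 -> A43]; (13) [V AND B4 -> W68]; (15) [B4 -> F7]. Adds S, Q5, H, Q56, A43, W68, F7.
Round 2: (3) [F7 AND W68 -> B55]; (6) [F7 AND V AND U -> N7]; (11) [S AND U -> K]. Adds B55, N7, K.
Round 3: (14) [N7 -> G98]; (16) [K AND H -> J6]. Adds G98, J6.
Round 4: (2) [J6 AND Q5 AND N7 -> R5]. Adds R5.
Closure: {A, A43, B4, B55, C8, E, F7, G6, G98, H, J6, K, M1, N7, P7, Q5, Q56, R5, S, T, U, V, W3, W68} — 24 facts.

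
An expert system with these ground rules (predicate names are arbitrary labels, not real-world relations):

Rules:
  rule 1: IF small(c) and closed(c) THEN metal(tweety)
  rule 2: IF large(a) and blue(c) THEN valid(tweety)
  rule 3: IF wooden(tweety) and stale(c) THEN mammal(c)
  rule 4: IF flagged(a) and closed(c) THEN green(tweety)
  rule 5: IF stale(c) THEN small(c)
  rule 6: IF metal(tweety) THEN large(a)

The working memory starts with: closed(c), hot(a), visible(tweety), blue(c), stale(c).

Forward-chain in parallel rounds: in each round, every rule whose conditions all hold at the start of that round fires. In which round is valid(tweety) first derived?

[1] rule 5 [IF stale(c) THEN small(c)]. ⇒ new: small(c).
[2] rule 1 [IF small(c) and closed(c) THEN metal(tweety)]. ⇒ new: metal(tweety).
[3] rule 6 [IF metal(tweety) THEN large(a)]. ⇒ new: large(a).
[4] rule 2 [IF large(a) and blue(c) THEN valid(tweety)]. ⇒ new: valid(tweety).
valid(tweety) first appears in round 4.

4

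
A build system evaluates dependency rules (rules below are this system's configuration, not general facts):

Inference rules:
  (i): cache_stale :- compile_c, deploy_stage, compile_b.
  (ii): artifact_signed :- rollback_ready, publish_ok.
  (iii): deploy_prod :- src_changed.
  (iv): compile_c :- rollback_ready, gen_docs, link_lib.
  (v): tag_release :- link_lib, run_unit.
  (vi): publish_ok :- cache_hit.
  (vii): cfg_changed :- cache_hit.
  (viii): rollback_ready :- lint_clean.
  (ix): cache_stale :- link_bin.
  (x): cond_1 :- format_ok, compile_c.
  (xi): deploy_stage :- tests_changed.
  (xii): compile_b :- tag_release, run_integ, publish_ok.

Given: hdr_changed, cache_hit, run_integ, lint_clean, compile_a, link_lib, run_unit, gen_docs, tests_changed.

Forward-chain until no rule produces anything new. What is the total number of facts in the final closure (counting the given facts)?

18

Round 1: (v) [tag_release :- link_lib, run_unit.]; (vi) [publish_ok :- cache_hit.]; (vii) [cfg_changed :- cache_hit.]; (viii) [rollback_ready :- lint_clean.]; (xi) [deploy_stage :- tests_changed.]. New: tag_release, publish_ok, cfg_changed, rollback_ready, deploy_stage.
Round 2: (ii) [artifact_signed :- rollback_ready, publish_ok.]; (iv) [compile_c :- rollback_ready, gen_docs, link_lib.]; (xii) [compile_b :- tag_release, run_integ, publish_ok.]. New: artifact_signed, compile_c, compile_b.
Round 3: (i) [cache_stale :- compile_c, deploy_stage, compile_b.]. New: cache_stale.
Closure: {artifact_signed, cache_hit, cache_stale, cfg_changed, compile_a, compile_b, compile_c, deploy_stage, gen_docs, hdr_changed, link_lib, lint_clean, publish_ok, rollback_ready, run_integ, run_unit, tag_release, tests_changed} — 18 facts.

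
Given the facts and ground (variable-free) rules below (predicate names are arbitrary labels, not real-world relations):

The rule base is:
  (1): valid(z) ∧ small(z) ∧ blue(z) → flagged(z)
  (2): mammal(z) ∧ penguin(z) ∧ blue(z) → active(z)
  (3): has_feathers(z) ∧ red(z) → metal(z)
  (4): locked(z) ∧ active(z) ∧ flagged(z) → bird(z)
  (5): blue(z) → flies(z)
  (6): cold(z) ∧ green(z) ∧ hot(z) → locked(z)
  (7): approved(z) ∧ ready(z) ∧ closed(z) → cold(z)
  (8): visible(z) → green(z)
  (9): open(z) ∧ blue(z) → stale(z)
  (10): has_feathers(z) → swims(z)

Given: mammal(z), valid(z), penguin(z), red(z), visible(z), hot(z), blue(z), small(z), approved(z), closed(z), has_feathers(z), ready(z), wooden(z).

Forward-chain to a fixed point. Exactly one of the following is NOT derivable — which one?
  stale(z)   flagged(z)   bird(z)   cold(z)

stale(z)

[1] (1) [valid(z) ∧ small(z) ∧ blue(z) → flagged(z)]; (2) [mammal(z) ∧ penguin(z) ∧ blue(z) → active(z)]; (3) [has_feathers(z) ∧ red(z) → metal(z)]; (5) [blue(z) → flies(z)]; (7) [approved(z) ∧ ready(z) ∧ closed(z) → cold(z)]; (8) [visible(z) → green(z)]; (10) [has_feathers(z) → swims(z)]. ⇒ new: flagged(z), active(z), metal(z), flies(z), cold(z), green(z), swims(z).
[2] (6) [cold(z) ∧ green(z) ∧ hot(z) → locked(z)]. ⇒ new: locked(z).
[3] (4) [locked(z) ∧ active(z) ∧ flagged(z) → bird(z)]. ⇒ new: bird(z).
Derived: cold(z) (round 1), bird(z) (round 3), flagged(z) (round 1). stale(z) never appears in any round.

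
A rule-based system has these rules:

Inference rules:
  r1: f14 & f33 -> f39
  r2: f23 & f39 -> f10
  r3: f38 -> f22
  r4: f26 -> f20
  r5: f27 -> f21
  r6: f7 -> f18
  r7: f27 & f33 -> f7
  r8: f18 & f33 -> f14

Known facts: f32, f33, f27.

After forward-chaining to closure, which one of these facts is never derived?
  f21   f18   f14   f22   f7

f22

[1] r5 [f27 -> f21]; r7 [f27 & f33 -> f7]. ⇒ new: f21, f7.
[2] r6 [f7 -> f18]. ⇒ new: f18.
[3] r8 [f18 & f33 -> f14]. ⇒ new: f14.
[4] r1 [f14 & f33 -> f39]. ⇒ new: f39.
Derived: f18 (round 2), f7 (round 1), f21 (round 1), f14 (round 3). f22 never appears in any round.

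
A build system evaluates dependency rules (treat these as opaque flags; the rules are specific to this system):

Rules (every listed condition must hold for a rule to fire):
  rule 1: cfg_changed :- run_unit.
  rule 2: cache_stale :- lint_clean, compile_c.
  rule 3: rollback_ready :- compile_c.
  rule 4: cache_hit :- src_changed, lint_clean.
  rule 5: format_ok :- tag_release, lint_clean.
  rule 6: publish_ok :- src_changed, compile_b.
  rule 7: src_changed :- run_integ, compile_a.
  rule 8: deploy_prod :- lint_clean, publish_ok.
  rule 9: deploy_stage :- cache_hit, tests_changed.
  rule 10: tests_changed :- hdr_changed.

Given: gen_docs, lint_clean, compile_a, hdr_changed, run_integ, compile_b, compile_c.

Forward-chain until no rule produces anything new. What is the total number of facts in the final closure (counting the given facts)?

15

Round 1: rule 2 [cache_stale :- lint_clean, compile_c.]; rule 3 [rollback_ready :- compile_c.]; rule 7 [src_changed :- run_integ, compile_a.]; rule 10 [tests_changed :- hdr_changed.]. New: cache_stale, rollback_ready, src_changed, tests_changed.
Round 2: rule 4 [cache_hit :- src_changed, lint_clean.]; rule 6 [publish_ok :- src_changed, compile_b.]. New: cache_hit, publish_ok.
Round 3: rule 8 [deploy_prod :- lint_clean, publish_ok.]; rule 9 [deploy_stage :- cache_hit, tests_changed.]. New: deploy_prod, deploy_stage.
Closure: {cache_hit, cache_stale, compile_a, compile_b, compile_c, deploy_prod, deploy_stage, gen_docs, hdr_changed, lint_clean, publish_ok, rollback_ready, run_integ, src_changed, tests_changed} — 15 facts.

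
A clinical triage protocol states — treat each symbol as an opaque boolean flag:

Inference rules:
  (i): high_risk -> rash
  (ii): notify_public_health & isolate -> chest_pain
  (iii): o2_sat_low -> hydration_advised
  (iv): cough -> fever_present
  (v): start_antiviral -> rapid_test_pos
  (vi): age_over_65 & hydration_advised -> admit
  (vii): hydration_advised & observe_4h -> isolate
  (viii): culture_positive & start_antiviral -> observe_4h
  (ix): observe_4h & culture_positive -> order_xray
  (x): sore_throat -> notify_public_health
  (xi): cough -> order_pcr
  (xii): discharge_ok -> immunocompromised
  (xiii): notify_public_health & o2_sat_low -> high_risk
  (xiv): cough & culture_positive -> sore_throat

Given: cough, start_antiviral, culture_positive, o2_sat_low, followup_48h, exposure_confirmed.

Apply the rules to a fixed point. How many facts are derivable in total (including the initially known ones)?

[1] (iii) [o2_sat_low -> hydration_advised]; (iv) [cough -> fever_present]; (v) [start_antiviral -> rapid_test_pos]; (viii) [culture_positive & start_antiviral -> observe_4h]; (xi) [cough -> order_pcr]; (xiv) [cough & culture_positive -> sore_throat]. ⇒ new: hydration_advised, fever_present, rapid_test_pos, observe_4h, order_pcr, sore_throat.
[2] (vii) [hydration_advised & observe_4h -> isolate]; (ix) [observe_4h & culture_positive -> order_xray]; (x) [sore_throat -> notify_public_health]. ⇒ new: isolate, order_xray, notify_public_health.
[3] (ii) [notify_public_health & isolate -> chest_pain]; (xiii) [notify_public_health & o2_sat_low -> high_risk]. ⇒ new: chest_pain, high_risk.
[4] (i) [high_risk -> rash]. ⇒ new: rash.
Closure: {chest_pain, cough, culture_positive, exposure_confirmed, fever_present, followup_48h, high_risk, hydration_advised, isolate, notify_public_health, o2_sat_low, observe_4h, order_pcr, order_xray, rapid_test_pos, rash, sore_throat, start_antiviral} — 18 facts.

18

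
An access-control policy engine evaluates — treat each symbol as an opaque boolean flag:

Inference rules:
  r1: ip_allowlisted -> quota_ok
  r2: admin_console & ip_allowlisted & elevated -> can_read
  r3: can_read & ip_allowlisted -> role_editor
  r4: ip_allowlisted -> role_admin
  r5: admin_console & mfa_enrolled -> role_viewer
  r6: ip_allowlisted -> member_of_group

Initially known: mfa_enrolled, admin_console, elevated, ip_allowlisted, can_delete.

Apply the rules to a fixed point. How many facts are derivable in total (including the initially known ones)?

11

Round 1: r1 [ip_allowlisted -> quota_ok]; r2 [admin_console & ip_allowlisted & elevated -> can_read]; r4 [ip_allowlisted -> role_admin]; r5 [admin_console & mfa_enrolled -> role_viewer]; r6 [ip_allowlisted -> member_of_group]. Adds quota_ok, can_read, role_admin, role_viewer, member_of_group.
Round 2: r3 [can_read & ip_allowlisted -> role_editor]. Adds role_editor.
Closure: {admin_console, can_delete, can_read, elevated, ip_allowlisted, member_of_group, mfa_enrolled, quota_ok, role_admin, role_editor, role_viewer} — 11 facts.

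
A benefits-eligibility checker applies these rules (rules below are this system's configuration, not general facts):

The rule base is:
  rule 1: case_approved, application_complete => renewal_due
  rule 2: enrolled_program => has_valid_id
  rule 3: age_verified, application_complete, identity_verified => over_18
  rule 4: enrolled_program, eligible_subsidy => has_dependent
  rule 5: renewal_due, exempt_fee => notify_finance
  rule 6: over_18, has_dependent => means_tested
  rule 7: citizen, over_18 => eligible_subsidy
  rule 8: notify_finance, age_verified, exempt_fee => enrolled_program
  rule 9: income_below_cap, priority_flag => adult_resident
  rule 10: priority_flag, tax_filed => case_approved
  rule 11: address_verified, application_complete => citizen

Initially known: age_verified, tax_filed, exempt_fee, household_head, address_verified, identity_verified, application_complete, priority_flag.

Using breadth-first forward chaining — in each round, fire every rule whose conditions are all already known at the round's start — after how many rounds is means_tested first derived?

Round 1: rule 3 [age_verified, application_complete, identity_verified => over_18]; rule 10 [priority_flag, tax_filed => case_approved]; rule 11 [address_verified, application_complete => citizen]. New: over_18, case_approved, citizen.
Round 2: rule 1 [case_approved, application_complete => renewal_due]; rule 7 [citizen, over_18 => eligible_subsidy]. New: renewal_due, eligible_subsidy.
Round 3: rule 5 [renewal_due, exempt_fee => notify_finance]. New: notify_finance.
Round 4: rule 8 [notify_finance, age_verified, exempt_fee => enrolled_program]. New: enrolled_program.
Round 5: rule 2 [enrolled_program => has_valid_id]; rule 4 [enrolled_program, eligible_subsidy => has_dependent]. New: has_valid_id, has_dependent.
Round 6: rule 6 [over_18, has_dependent => means_tested]. New: means_tested.
means_tested first appears in round 6.

6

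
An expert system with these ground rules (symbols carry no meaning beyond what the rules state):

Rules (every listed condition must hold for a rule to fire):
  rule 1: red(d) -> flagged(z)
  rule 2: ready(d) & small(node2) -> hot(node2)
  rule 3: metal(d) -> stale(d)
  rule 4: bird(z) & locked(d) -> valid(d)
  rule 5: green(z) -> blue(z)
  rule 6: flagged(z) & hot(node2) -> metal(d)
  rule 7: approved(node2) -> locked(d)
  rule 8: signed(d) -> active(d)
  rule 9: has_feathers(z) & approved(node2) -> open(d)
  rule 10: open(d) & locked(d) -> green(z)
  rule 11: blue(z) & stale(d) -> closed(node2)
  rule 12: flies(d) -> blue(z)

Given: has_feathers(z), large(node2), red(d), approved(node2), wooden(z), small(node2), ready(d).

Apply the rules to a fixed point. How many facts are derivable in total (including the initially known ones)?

[1] rule 1 [red(d) -> flagged(z)]; rule 2 [ready(d) & small(node2) -> hot(node2)]; rule 7 [approved(node2) -> locked(d)]; rule 9 [has_feathers(z) & approved(node2) -> open(d)]. ⇒ new: flagged(z), hot(node2), locked(d), open(d).
[2] rule 6 [flagged(z) & hot(node2) -> metal(d)]; rule 10 [open(d) & locked(d) -> green(z)]. ⇒ new: metal(d), green(z).
[3] rule 3 [metal(d) -> stale(d)]; rule 5 [green(z) -> blue(z)]. ⇒ new: stale(d), blue(z).
[4] rule 11 [blue(z) & stale(d) -> closed(node2)]. ⇒ new: closed(node2).
Closure: {approved(node2), blue(z), closed(node2), flagged(z), green(z), has_feathers(z), hot(node2), large(node2), locked(d), metal(d), open(d), ready(d), red(d), small(node2), stale(d), wooden(z)} — 16 facts.

16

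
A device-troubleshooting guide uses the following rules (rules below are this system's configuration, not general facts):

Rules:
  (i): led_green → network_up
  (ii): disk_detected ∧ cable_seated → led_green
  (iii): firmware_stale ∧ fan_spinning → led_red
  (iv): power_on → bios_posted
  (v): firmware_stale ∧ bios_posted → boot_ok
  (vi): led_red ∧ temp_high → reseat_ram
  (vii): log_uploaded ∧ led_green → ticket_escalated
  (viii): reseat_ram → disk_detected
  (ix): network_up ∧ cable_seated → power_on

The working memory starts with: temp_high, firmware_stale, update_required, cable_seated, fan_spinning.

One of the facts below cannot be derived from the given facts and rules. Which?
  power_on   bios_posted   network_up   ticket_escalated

[1] (iii) [firmware_stale ∧ fan_spinning → led_red]. ⇒ new: led_red.
[2] (vi) [led_red ∧ temp_high → reseat_ram]. ⇒ new: reseat_ram.
[3] (viii) [reseat_ram → disk_detected]. ⇒ new: disk_detected.
[4] (ii) [disk_detected ∧ cable_seated → led_green]. ⇒ new: led_green.
[5] (i) [led_green → network_up]. ⇒ new: network_up.
[6] (ix) [network_up ∧ cable_seated → power_on]. ⇒ new: power_on.
[7] (iv) [power_on → bios_posted]. ⇒ new: bios_posted.
[8] (v) [firmware_stale ∧ bios_posted → boot_ok]. ⇒ new: boot_ok.
Derived: power_on (round 6), bios_posted (round 7), network_up (round 5). ticket_escalated never appears in any round.

ticket_escalated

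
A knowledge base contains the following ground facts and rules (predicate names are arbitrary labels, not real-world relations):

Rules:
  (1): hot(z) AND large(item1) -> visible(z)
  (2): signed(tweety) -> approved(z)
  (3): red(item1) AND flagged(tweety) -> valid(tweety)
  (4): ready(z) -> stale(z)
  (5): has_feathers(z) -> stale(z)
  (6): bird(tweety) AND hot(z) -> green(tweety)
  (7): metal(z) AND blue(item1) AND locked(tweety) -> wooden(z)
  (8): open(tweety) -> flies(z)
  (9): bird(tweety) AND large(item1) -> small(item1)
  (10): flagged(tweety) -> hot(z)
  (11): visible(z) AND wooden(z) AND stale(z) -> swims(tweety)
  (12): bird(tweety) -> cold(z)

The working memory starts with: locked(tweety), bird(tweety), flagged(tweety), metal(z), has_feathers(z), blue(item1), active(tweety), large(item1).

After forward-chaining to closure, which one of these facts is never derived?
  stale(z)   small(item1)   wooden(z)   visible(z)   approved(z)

approved(z)

Round 1 fires (5), (7), (9), (10), (12), giving stale(z), wooden(z), small(item1), hot(z), cold(z).
Round 2 fires (1), (6), giving visible(z), green(tweety).
Round 3 fires (11), giving swims(tweety).
Derived: visible(z) (round 2), stale(z) (round 1), small(item1) (round 1), wooden(z) (round 1). approved(z) never appears in any round.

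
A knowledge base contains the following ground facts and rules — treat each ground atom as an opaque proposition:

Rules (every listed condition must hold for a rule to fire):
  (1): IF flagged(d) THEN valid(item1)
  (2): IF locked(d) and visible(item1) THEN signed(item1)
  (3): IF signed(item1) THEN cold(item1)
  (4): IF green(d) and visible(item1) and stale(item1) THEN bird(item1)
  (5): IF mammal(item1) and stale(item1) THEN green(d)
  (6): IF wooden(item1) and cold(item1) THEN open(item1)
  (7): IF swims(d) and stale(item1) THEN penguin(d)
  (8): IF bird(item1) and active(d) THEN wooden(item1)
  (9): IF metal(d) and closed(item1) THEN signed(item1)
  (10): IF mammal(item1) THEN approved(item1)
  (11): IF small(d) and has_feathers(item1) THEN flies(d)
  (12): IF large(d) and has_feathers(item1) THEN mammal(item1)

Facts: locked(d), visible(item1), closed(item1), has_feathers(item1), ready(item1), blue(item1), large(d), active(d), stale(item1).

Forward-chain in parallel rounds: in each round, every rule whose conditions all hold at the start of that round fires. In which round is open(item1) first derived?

5

Round 1 — (2), (12), derive signed(item1), mammal(item1).
Round 2 — (3), (5), (10), derive cold(item1), green(d), approved(item1).
Round 3 — (4), derive bird(item1).
Round 4 — (8), derive wooden(item1).
Round 5 — (6), derive open(item1).
open(item1) first appears in round 5.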